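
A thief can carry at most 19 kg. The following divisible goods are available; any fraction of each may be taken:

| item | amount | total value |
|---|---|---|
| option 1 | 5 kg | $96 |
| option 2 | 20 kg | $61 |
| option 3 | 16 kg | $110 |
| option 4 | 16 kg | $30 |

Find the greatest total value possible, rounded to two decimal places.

Take in order of value per unit:
- option 1 (96/5 per unit): all 5 → value 96, running total 96.00
- option 3 (110/16 per unit): 14 of 16 → value 14×110/16 = 96.2500, running total 192.25
Total 192.25.

192.25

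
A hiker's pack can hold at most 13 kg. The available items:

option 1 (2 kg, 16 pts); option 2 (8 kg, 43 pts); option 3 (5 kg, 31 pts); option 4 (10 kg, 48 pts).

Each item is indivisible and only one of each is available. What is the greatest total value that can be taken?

74 pts

Check high-value combinations within 13 kg:
- option 2+option 3: weight 8+5=13, value 43+31=74
- option 1+option 4: weight 2+10=12, value 16+48=64
- option 1+option 2: weight 2+8=10, value 16+43=59
Best: 74 pts.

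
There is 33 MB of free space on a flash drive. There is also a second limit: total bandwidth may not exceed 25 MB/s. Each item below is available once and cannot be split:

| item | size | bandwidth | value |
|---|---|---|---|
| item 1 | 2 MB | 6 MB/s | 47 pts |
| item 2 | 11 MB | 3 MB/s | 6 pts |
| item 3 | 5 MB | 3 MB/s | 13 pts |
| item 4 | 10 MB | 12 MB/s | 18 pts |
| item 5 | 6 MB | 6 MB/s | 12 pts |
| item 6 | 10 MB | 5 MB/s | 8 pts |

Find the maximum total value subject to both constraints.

84 pts

Feasible sets respecting both limits:
- item 1+item 2+item 3+item 4: size 28, bandwidth 24, value 84
- item 1+item 3+item 5+item 6: size 23, bandwidth 20, value 80
- item 1+item 3+item 4: size 17, bandwidth 21, value 78
- item 1+item 2+item 3+item 5: size 24, bandwidth 18, value 78
Best: 84 pts.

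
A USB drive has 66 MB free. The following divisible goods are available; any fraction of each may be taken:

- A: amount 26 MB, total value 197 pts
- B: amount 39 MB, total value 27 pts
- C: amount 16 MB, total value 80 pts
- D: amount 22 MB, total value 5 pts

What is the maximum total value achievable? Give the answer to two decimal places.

293.62

Take in order of value per unit:
- A (197/26 per unit): all 26 → value 197, running total 197.00
- C (80/16 per unit): all 16 → value 80, running total 277.00
- B (27/39 per unit): 24 of 39 → value 24×27/39 = 16.6154, running total 293.62
Total 293.62.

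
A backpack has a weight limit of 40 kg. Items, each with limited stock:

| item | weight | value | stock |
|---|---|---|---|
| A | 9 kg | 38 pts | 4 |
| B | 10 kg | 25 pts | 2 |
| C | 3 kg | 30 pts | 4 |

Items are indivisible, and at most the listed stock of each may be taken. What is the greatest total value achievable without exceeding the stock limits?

234 pts

Best selections within weight 40 and stock limits:
- 3×A + 4×C: weight 39, value 234
- 2×A + 1×B + 4×C: weight 40, value 221
- 3×A + 3×C: weight 36, value 204
Best: 234 pts.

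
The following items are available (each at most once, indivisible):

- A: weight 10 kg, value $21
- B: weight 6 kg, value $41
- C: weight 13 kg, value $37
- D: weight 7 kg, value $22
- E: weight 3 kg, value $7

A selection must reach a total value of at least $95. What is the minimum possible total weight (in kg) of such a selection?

Subsets with value ≥ 95, sorted by total weight:
- B+C+D: weight 26, value 100
- B+C+D+E: weight 29, value 107
- A+B+C: weight 29, value 99
Minimum weight: 26 kg.

26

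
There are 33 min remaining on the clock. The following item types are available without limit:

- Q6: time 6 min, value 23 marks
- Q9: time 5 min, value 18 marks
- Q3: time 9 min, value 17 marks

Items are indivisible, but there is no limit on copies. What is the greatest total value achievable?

123 marks

Best value-per-unit is Q6 at 23/6; filling with it alone gives 5×23 = 115.
Optimal mix: 3×Q6 + 3×Q9 → time 33, value 123.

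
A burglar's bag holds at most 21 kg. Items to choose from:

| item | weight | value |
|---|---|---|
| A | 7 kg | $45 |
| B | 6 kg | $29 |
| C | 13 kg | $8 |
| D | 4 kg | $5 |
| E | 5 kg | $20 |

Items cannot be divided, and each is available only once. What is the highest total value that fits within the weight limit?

Check high-value combinations within 21 kg:
- A+B+E: weight 7+6+5=18, value 45+29+20=94
- A+B+D: weight 7+6+4=17, value 45+29+5=79
- A+B: weight 7+6=13, value 45+29=74
- A+D+E: weight 7+4+5=16, value 45+5+20=70
Best: $94.

$94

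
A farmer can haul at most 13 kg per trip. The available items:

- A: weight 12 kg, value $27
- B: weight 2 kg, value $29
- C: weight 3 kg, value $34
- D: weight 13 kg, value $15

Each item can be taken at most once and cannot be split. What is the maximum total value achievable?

$63

Check high-value combinations within 13 kg:
- B+C: weight 2+3=5, value 29+34=63
- C: weight 3, value 34
- B: weight 2, value 29
- A: weight 12, value 27
Best: $63.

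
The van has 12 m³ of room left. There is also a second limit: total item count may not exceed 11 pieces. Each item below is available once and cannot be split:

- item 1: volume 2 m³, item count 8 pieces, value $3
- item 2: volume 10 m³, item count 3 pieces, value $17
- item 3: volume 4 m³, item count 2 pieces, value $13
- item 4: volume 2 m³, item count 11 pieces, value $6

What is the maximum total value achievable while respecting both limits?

$20

Feasible sets respecting both limits:
- item 1+item 2: volume 12, item count 11, value 20
- item 2: volume 10, item count 3, value 17
- item 1+item 3: volume 6, item count 10, value 16
- item 3: volume 4, item count 2, value 13
Best: $20.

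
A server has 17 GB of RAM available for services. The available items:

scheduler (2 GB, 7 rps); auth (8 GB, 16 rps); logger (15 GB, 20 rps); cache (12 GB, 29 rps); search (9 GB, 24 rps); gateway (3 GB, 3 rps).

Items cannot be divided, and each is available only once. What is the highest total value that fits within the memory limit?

This is a 0/1 knapsack; check combinations near the capacity.
- auth+search: memory 8+9=17, value 16+24=40
- scheduler+cache+gateway: memory 2+12+3=17, value 7+29+3=39
- scheduler+cache: memory 2+12=14, value 7+29=36
Best: 40 rps.

40 rps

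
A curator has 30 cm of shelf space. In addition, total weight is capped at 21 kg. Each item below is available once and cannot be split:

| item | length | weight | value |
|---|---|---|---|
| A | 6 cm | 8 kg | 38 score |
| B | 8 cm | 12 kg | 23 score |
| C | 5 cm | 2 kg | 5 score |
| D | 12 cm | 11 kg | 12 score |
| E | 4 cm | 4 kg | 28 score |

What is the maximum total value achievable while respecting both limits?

71 score

Feasible sets respecting both limits:
- A+C+E: length 15, weight 14, value 71
- A+E: length 10, weight 12, value 66
- A+B: length 14, weight 20, value 61
Best: 71 score.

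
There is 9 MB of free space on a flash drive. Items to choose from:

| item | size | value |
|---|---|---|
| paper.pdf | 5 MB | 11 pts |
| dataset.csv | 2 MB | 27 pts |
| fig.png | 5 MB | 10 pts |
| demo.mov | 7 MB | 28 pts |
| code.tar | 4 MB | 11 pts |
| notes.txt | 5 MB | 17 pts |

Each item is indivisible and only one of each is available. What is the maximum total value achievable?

Check high-value combinations within 9 MB:
- dataset.csv+demo.mov: size 2+7=9, value 27+28=55
- dataset.csv+notes.txt: size 2+5=7, value 27+17=44
- dataset.csv+code.tar: size 2+4=6, value 27+11=38
- paper.pdf+dataset.csv: size 5+2=7, value 11+27=38
- dataset.csv+fig.png: size 2+5=7, value 27+10=37
Best: 55 pts.

55 pts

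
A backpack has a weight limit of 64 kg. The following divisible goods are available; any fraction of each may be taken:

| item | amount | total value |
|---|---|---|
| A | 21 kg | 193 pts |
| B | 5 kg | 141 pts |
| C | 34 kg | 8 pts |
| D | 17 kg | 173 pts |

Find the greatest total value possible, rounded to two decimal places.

511.94

Take in order of value per unit:
- B (141/5 per unit): all 5 → value 141, running total 141.00
- D (173/17 per unit): all 17 → value 173, running total 314.00
- A (193/21 per unit): all 21 → value 193, running total 507.00
- C (8/34 per unit): 21 of 34 → value 21×8/34 = 4.9412, running total 511.94
Total 511.94.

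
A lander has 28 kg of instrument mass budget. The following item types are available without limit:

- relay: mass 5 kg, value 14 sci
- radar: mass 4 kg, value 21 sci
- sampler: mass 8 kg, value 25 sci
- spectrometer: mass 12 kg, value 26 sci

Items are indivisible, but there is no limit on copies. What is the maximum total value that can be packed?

147 sci

Best value-per-unit is radar at 21/4, and filling with it alone uses mass 7×4=28. No mix of the others beats 7×21 = 147.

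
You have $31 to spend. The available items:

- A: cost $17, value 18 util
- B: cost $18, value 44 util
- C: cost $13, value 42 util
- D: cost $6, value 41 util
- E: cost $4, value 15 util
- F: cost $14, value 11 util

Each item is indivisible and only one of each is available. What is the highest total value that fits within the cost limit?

100 util

Check high-value combinations within $31:
- B+D+E: cost 18+6+4=28, value 44+41+15=100
- C+D+E: cost 13+6+4=23, value 42+41+15=98
- B+C: cost 18+13=31, value 44+42=86
- B+D: cost 18+6=24, value 44+41=85
- C+D: cost 13+6=19, value 42+41=83
Best: 100 util.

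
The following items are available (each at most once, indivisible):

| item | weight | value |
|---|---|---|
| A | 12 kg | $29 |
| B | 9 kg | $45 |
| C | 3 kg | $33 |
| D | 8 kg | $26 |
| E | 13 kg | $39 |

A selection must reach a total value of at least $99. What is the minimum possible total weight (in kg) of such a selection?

20

Subsets with value ≥ 99, sorted by total weight:
- B+C+D: weight 20, value 104
- A+B+C: weight 24, value 107
Minimum weight: 20 kg.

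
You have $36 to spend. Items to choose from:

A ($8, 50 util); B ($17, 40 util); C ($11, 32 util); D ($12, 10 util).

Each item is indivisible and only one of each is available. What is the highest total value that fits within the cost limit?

122 util

This is a 0/1 knapsack; check combinations near the capacity.
- A+B+C: cost 8+17+11=36, value 50+40+32=122
- A+C+D: cost 8+11+12=31, value 50+32+10=92
- A+B: cost 8+17=25, value 50+40=90
- A+C: cost 8+11=19, value 50+32=82
- B+C: cost 17+11=28, value 40+32=72
Best: 122 util.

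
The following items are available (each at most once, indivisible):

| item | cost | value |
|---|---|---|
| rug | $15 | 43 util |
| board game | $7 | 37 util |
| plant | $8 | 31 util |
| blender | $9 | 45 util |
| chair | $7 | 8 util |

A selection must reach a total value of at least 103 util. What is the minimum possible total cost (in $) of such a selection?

24

Subsets with value ≥ 103, sorted by total cost:
- board game+plant+blender: cost 24, value 113
- rug+board game+plant: cost 30, value 111
- rug+board game+blender: cost 31, value 125
- board game+plant+blender+chair: cost 31, value 121
Minimum cost: 24 $.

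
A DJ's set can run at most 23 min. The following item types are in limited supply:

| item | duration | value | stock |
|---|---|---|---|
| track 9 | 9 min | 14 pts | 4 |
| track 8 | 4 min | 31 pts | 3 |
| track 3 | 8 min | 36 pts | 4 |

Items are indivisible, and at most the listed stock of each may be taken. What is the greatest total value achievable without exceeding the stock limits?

129 pts

Best selections within duration 23 and stock limits:
- 3×track 8 + 1×track 3: duration 20, value 129
- 1×track 9 + 3×track 8: duration 21, value 107
Best: 129 pts.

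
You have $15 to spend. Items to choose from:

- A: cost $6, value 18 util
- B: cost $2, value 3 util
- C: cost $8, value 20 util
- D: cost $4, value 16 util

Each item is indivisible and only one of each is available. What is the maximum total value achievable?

Check high-value combinations within $15:
- B+C+D: cost 2+8+4=14, value 3+20+16=39
- A+C: cost 6+8=14, value 18+20=38
- A+B+D: cost 6+2+4=12, value 18+3+16=37
- C+D: cost 8+4=12, value 20+16=36
- A+D: cost 6+4=10, value 18+16=34
Best: 39 util.

39 util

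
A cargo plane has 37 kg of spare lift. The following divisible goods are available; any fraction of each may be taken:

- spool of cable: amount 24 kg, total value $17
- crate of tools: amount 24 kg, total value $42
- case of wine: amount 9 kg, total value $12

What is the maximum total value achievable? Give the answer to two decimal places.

Take in order of value per unit:
- crate of tools (42/24 per unit): all 24 → value 42, running total 42.00
- case of wine (12/9 per unit): all 9 → value 12, running total 54.00
- spool of cable (17/24 per unit): 4 of 24 → value 4×17/24 = 2.8333, running total 56.83
Total 56.83.

56.83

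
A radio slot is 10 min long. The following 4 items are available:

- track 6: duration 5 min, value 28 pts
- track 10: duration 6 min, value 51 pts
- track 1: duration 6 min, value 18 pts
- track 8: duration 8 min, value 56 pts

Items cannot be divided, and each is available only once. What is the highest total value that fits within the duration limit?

Check high-value combinations within 10 min:
- track 8: duration 8, value 56
- track 10: duration 6, value 51
- track 6: duration 5, value 28
- track 1: duration 6, value 18
Best: 56 pts.

56 pts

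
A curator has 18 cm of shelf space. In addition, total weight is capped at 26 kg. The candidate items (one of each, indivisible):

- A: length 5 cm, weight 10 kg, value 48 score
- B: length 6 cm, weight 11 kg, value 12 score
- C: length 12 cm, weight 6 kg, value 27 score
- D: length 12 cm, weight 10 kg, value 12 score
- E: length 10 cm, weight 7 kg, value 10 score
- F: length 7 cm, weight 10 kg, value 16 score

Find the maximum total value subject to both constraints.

Feasible sets respecting both limits:
- A+C: length 17, weight 16, value 75
- A+F: length 12, weight 20, value 64
- A+B: length 11, weight 21, value 60
Best: 75 score.

75 score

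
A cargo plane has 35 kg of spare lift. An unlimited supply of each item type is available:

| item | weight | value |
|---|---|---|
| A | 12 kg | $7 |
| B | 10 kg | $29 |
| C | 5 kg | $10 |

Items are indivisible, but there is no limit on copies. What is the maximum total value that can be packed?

$97

Best value-per-unit is B at 29/10; filling with it alone gives 3×29 = 87.
Optimal mix: 3×B + 1×C → weight 35, value 97.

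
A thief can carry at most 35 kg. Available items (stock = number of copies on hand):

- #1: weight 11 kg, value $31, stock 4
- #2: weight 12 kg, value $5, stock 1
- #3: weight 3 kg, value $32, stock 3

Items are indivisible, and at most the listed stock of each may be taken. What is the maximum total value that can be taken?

Top feasible selections:
- 2×#1 + 3×#3: weight 31, value 158
- 1×#1 + 1×#2 + 3×#3: weight 32, value 132
- 1×#1 + 3×#3: weight 20, value 127
- 2×#1 + 2×#3: weight 28, value 126
Best: $158.

$158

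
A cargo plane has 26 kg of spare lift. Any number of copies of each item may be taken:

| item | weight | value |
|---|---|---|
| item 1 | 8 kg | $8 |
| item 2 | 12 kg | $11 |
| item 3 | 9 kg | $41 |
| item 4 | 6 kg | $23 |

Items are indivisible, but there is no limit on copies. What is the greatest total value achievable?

Best value-per-unit is item 3 at 41/9; filling with it alone gives 2×41 = 82.
Optimal mix: 2×item 3 + 1×item 4 → weight 24, value 105.

$105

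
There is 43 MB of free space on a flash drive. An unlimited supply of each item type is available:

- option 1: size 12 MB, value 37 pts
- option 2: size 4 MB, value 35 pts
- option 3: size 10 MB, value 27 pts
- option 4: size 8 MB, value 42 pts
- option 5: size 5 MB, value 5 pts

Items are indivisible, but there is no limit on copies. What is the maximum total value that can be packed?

350 pts

Best value-per-unit is option 2 at 35/4, and filling with it alone uses size 10×4=40. No mix of the others beats 10×35 = 350.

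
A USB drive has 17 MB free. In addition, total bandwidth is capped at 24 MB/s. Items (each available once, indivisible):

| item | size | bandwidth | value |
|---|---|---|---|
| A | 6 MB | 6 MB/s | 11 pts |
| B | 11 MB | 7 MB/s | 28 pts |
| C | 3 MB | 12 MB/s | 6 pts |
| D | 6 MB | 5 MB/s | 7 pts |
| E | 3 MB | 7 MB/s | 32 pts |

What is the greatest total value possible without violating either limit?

60 pts

Feasible sets respecting both limits:
- B+E: size 14, bandwidth 14, value 60
- A+D+E: size 15, bandwidth 18, value 50
- C+D+E: size 12, bandwidth 24, value 45
- A+E: size 9, bandwidth 13, value 43
Best: 60 pts.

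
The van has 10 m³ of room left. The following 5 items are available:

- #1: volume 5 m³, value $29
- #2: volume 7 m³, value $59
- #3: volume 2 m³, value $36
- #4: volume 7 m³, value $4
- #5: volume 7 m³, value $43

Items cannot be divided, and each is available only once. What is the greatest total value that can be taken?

Check high-value combinations within 10 m³:
- #2+#3: volume 7+2=9, value 59+36=95
- #3+#5: volume 2+7=9, value 36+43=79
- #1+#3: volume 5+2=7, value 29+36=65
- #2: volume 7, value 59
Best: $95.

$95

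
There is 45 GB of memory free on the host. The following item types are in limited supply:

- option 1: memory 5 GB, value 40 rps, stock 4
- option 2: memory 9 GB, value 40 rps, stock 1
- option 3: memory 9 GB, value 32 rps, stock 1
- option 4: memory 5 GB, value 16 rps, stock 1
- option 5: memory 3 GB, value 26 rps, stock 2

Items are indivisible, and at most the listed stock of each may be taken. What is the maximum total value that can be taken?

Top feasible selections:
- 4×option 1 + 1×option 2 + 1×option 3 + 2×option 5: memory 44, value 284
- 4×option 1 + 1×option 2 + 1×option 4 + 2×option 5: memory 40, value 268
- 4×option 1 + 1×option 3 + 1×option 4 + 2×option 5: memory 40, value 260
Best: 284 rps.

284 rps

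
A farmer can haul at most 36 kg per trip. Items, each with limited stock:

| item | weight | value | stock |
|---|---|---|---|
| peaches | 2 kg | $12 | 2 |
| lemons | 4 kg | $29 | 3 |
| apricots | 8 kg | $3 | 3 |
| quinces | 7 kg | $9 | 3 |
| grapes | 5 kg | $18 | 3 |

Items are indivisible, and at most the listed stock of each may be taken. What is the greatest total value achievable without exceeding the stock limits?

$165

Best selections within weight 36 and stock limits:
- 2×peaches + 3×lemons + 3×grapes: weight 31, value 165
- 1×peaches + 3×lemons + 1×quinces + 3×grapes: weight 36, value 162
Best: $165.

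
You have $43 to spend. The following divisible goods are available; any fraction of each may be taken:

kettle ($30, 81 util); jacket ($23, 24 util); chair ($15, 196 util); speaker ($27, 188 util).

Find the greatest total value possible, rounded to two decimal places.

386.70

Take in order of value per unit:
- chair (196/15 per unit): all 15 → value 196, running total 196.00
- speaker (188/27 per unit): all 27 → value 188, running total 384.00
- kettle (81/30 per unit): 1 of 30 → value 1×81/30 = 2.7000, running total 386.70
Total 386.70.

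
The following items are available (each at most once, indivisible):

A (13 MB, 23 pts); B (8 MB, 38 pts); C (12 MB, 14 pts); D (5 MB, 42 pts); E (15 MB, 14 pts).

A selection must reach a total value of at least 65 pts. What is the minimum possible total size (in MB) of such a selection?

13

Subsets with value ≥ 65, sorted by total size:
- B+D: size 13, value 80
- A+D: size 18, value 65
- B+C+D: size 25, value 94
- A+B+D: size 26, value 103
Minimum size: 13 MB.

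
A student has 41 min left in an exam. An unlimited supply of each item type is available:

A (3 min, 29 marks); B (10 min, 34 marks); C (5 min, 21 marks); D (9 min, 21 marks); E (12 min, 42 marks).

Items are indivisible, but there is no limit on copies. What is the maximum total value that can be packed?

Best value-per-unit is A at 29/3, and filling with it alone uses time 13×3=39. No mix of the others beats 13×29 = 377.

377 marks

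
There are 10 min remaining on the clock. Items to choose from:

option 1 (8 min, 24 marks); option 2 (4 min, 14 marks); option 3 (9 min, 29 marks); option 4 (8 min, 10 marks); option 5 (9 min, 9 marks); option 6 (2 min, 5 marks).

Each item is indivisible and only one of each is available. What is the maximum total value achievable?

Check high-value combinations within 10 min:
- option 3: time 9, value 29
- option 1+option 6: time 8+2=10, value 24+5=29
- option 1: time 8, value 24
- option 2+option 6: time 4+2=6, value 14+5=19
Best: 29 marks.

29 marks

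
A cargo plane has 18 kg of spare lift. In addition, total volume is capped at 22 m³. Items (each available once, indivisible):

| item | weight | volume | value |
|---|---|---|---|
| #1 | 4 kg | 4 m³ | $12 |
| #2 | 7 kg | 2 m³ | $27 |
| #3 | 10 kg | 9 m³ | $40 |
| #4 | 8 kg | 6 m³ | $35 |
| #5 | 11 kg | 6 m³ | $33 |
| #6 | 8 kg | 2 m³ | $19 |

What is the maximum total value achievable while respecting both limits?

Feasible sets respecting both limits:
- #3+#4: weight 18, volume 15, value 75
- #2+#3: weight 17, volume 11, value 67
- #2+#4: weight 15, volume 8, value 62
Best: $75.

$75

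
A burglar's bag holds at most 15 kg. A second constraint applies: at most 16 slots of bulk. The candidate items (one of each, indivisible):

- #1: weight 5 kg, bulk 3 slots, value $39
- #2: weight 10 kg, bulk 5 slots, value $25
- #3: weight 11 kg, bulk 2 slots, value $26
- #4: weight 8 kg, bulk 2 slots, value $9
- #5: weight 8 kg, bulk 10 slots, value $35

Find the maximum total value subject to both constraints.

Feasible sets respecting both limits:
- #1+#5: weight 13, bulk 13, value 74
- #1+#2: weight 15, bulk 8, value 64
- #1+#4: weight 13, bulk 5, value 48
- #1: weight 5, bulk 3, value 39
Best: $74.

$74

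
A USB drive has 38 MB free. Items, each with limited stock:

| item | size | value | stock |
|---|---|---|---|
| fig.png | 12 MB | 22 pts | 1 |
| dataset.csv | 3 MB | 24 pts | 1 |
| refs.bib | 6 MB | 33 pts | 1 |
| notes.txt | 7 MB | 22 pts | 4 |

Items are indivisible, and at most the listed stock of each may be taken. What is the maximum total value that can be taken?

145 pts

Top feasible selections:
- 1×dataset.csv + 1×refs.bib + 4×notes.txt: size 37, value 145
- 1×dataset.csv + 1×refs.bib + 3×notes.txt: size 30, value 123
Best: 145 pts.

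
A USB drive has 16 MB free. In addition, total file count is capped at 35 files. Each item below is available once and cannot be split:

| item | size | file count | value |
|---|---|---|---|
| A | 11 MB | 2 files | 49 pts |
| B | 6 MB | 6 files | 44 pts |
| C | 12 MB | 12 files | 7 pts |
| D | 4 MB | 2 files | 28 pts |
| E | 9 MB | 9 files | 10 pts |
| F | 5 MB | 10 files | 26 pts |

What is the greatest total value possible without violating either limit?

Feasible sets respecting both limits:
- B+D+F: size 15, file count 18, value 98
- A+D: size 15, file count 4, value 77
- A+F: size 16, file count 12, value 75
- B+D: size 10, file count 8, value 72
Best: 98 pts.

98 pts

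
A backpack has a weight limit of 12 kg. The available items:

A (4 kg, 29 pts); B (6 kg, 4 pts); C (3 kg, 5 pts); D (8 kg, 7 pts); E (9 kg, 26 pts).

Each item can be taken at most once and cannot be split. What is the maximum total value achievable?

36 pts

Check high-value combinations within 12 kg:
- A+D: weight 4+8=12, value 29+7=36
- A+C: weight 4+3=7, value 29+5=34
- A+B: weight 4+6=10, value 29+4=33
- C+E: weight 3+9=12, value 5+26=31
- A: weight 4, value 29
Best: 36 pts.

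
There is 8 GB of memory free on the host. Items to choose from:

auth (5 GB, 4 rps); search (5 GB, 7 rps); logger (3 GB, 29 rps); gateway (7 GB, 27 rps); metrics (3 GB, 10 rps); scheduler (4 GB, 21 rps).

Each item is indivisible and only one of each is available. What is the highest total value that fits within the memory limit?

50 rps

Check high-value combinations within 8 GB:
- logger+scheduler: memory 3+4=7, value 29+21=50
- logger+metrics: memory 3+3=6, value 29+10=39
- search+logger: memory 5+3=8, value 7+29=36
Best: 50 rps.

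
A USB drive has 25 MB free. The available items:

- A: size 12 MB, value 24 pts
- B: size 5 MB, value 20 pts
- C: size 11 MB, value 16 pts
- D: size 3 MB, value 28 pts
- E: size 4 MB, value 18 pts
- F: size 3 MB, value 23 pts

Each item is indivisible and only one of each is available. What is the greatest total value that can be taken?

Check high-value combinations within 25 MB:
- A+B+D+F: size 12+5+3+3=23, value 24+20+28+23=95
- A+D+E+F: size 12+3+4+3=22, value 24+28+18+23=93
- A+B+D+E: size 12+5+3+4=24, value 24+20+28+18=90
- B+D+E+F: size 5+3+4+3=15, value 20+28+18+23=89
- B+C+D+F: size 5+11+3+3=22, value 20+16+28+23=87
Best: 95 pts.

95 pts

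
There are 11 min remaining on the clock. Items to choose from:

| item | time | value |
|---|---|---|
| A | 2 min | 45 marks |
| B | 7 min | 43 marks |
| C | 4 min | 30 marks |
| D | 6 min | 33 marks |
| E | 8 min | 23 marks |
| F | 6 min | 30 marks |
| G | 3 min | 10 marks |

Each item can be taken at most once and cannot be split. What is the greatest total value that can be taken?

88 marks

Check high-value combinations within 11 min:
- A+B: time 2+7=9, value 45+43=88
- A+D+G: time 2+6+3=11, value 45+33+10=88
- A+C+G: time 2+4+3=9, value 45+30+10=85
- A+F+G: time 2+6+3=11, value 45+30+10=85
Best: 88 marks.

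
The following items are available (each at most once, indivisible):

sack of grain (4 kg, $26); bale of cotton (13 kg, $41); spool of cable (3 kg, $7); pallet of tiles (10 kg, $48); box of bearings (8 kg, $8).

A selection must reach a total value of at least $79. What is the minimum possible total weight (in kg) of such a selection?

17

Subsets with value ≥ 79, sorted by total weight:
- sack of grain+spool of cable+pallet of tiles: weight 17, value 81
- sack of grain+pallet of tiles+box of bearings: weight 22, value 82
- bale of cotton+pallet of tiles: weight 23, value 89
Minimum weight: 17 kg.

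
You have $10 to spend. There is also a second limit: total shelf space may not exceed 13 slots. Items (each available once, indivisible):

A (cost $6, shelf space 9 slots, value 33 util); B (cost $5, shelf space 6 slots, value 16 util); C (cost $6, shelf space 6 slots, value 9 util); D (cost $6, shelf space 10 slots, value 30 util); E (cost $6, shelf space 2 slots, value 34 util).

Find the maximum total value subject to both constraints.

Feasible sets respecting both limits:
- E: cost 6, shelf space 2, value 34
- A: cost 6, shelf space 9, value 33
- D: cost 6, shelf space 10, value 30
Best: 34 util.

34 util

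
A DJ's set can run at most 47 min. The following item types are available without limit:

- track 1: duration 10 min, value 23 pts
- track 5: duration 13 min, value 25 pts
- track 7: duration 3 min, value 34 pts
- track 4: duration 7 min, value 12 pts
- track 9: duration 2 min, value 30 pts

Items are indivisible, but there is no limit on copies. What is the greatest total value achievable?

Best value-per-unit is track 9 at 30/2; filling with it alone gives 23×30 = 690.
Optimal mix: 1×track 7 + 22×track 9 → duration 47, value 694.

694 pts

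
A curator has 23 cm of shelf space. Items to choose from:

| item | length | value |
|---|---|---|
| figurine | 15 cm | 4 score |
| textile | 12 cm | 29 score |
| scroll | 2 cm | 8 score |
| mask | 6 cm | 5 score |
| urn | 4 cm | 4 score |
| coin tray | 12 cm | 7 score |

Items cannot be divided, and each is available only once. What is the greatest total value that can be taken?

42 score

Check high-value combinations within 23 cm:
- textile+scroll+mask: length 12+2+6=20, value 29+8+5=42
- textile+scroll+urn: length 12+2+4=18, value 29+8+4=41
- textile+mask+urn: length 12+6+4=22, value 29+5+4=38
- textile+scroll: length 12+2=14, value 29+8=37
- textile+mask: length 12+6=18, value 29+5=34
Best: 42 score.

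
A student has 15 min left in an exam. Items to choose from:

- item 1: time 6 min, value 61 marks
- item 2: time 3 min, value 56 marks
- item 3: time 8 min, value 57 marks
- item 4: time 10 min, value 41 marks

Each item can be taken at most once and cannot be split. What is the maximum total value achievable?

118 marks

Check high-value combinations within 15 min:
- item 1+item 3: time 6+8=14, value 61+57=118
- item 1+item 2: time 6+3=9, value 61+56=117
- item 2+item 3: time 3+8=11, value 56+57=113
Best: 118 marks.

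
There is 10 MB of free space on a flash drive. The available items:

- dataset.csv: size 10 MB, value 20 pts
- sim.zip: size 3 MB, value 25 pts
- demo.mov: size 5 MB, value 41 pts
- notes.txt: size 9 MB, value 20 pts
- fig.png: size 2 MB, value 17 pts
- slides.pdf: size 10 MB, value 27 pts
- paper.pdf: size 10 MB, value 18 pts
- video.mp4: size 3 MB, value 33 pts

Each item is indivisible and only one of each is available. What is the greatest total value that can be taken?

This is a 0/1 knapsack; check combinations near the capacity.
- demo.mov+fig.png+video.mp4: size 5+2+3=10, value 41+17+33=91
- sim.zip+demo.mov+fig.png: size 3+5+2=10, value 25+41+17=83
- sim.zip+fig.png+video.mp4: size 3+2+3=8, value 25+17+33=75
Best: 91 pts.

91 pts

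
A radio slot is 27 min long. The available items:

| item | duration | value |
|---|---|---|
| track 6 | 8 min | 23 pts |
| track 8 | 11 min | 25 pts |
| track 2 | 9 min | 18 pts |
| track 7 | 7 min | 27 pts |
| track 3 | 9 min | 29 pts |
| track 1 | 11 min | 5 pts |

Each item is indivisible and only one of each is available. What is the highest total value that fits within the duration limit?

Check high-value combinations within 27 min:
- track 8+track 7+track 3: duration 11+7+9=27, value 25+27+29=81
- track 6+track 7+track 3: duration 8+7+9=24, value 23+27+29=79
- track 6+track 8+track 7: duration 8+11+7=26, value 23+25+27=75
- track 2+track 7+track 3: duration 9+7+9=25, value 18+27+29=74
Best: 81 pts.

81 pts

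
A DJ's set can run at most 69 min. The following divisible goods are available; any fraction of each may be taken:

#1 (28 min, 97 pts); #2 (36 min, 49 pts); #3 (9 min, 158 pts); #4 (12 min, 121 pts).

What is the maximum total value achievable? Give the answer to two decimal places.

403.22

Take in order of value per unit:
- #3 (158/9 per unit): all 9 → value 158, running total 158.00
- #4 (121/12 per unit): all 12 → value 121, running total 279.00
- #1 (97/28 per unit): all 28 → value 97, running total 376.00
- #2 (49/36 per unit): 20 of 36 → value 20×49/36 = 27.2222, running total 403.22
Total 403.22.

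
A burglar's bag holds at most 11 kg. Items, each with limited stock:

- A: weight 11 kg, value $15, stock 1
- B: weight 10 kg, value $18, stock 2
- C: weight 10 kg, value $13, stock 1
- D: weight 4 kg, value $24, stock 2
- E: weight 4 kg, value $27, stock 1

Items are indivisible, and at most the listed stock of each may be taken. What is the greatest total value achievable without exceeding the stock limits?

$51

Best selections within weight 11 and stock limits:
- 1×D + 1×E: weight 8, value 51
- 2×D: weight 8, value 48
Best: $51.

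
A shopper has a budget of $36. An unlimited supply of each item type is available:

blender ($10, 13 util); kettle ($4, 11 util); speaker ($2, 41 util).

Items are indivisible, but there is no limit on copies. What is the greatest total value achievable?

Best value-per-unit is speaker at 41/2, and filling with it alone uses cost 18×2=36. No mix of the others beats 18×41 = 738.

738 util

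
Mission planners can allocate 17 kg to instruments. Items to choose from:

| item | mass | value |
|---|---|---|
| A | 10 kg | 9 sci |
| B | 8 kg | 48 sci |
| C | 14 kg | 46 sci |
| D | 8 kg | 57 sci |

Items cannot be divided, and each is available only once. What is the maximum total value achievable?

Check high-value combinations within 17 kg:
- B+D: mass 8+8=16, value 48+57=105
- D: mass 8, value 57
- B: mass 8, value 48
- C: mass 14, value 46
- A: mass 10, value 9
Best: 105 sci.

105 sci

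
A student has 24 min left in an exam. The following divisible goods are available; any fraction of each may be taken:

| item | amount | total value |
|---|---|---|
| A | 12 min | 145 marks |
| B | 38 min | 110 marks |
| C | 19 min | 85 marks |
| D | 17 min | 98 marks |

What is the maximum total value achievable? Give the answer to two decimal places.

Take in order of value per unit:
- A (145/12 per unit): all 12 → value 145, running total 145.00
- D (98/17 per unit): 12 of 17 → value 12×98/17 = 69.1765, running total 214.18
Total 214.18.

214.18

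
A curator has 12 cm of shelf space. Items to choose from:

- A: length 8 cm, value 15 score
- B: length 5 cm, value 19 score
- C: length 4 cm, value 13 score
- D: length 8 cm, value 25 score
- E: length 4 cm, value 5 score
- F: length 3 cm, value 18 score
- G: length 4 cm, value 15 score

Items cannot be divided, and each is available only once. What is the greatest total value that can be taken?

This is a 0/1 knapsack; check combinations near the capacity.
- B+F+G: length 5+3+4=12, value 19+18+15=52
- B+C+F: length 5+4+3=12, value 19+13+18=50
- C+F+G: length 4+3+4=11, value 13+18+15=46
Best: 52 score.

52 score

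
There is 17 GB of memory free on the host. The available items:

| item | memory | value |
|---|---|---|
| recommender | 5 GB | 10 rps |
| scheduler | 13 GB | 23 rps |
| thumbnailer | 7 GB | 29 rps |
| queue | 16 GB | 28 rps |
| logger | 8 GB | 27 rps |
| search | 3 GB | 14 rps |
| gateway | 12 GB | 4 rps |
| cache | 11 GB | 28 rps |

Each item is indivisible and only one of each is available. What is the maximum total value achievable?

Check high-value combinations within 17 GB:
- thumbnailer+logger: memory 7+8=15, value 29+27=56
- recommender+thumbnailer+search: memory 5+7+3=15, value 10+29+14=53
- recommender+logger+search: memory 5+8+3=16, value 10+27+14=51
- thumbnailer+search: memory 7+3=10, value 29+14=43
Best: 56 rps.

56 rps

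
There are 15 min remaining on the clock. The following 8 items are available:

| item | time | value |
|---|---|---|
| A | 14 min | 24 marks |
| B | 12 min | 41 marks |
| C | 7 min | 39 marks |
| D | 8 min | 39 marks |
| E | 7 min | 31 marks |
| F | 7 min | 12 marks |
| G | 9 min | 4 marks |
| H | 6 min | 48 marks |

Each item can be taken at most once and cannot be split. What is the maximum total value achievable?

87 marks

Check high-value combinations within 15 min:
- C+H: time 7+6=13, value 39+48=87
- D+H: time 8+6=14, value 39+48=87
- E+H: time 7+6=13, value 31+48=79
- C+D: time 7+8=15, value 39+39=78
- C+E: time 7+7=14, value 39+31=70
Best: 87 marks.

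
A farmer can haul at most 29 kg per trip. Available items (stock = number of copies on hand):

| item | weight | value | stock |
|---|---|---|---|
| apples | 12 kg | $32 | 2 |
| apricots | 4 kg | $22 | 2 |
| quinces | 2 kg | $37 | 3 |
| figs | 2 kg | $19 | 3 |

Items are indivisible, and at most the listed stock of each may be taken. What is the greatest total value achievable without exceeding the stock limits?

$222

Best selections within weight 29 and stock limits:
- 1×apples + 1×apricots + 3×quinces + 3×figs: weight 28, value 222
- 2×apricots + 3×quinces + 3×figs: weight 20, value 212
Best: $222.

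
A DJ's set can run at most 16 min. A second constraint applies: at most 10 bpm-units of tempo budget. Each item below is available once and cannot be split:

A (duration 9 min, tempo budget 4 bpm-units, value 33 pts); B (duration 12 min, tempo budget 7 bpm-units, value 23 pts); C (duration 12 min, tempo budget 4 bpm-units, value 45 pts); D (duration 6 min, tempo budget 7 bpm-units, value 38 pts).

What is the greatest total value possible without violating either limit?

Feasible sets respecting both limits:
- C: duration 12, tempo budget 4, value 45
- D: duration 6, tempo budget 7, value 38
- A: duration 9, tempo budget 4, value 33
Best: 45 pts.

45 pts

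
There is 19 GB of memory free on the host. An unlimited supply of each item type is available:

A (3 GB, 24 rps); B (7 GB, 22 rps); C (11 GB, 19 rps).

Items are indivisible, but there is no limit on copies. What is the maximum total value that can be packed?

Best value-per-unit is A at 24/3, and filling with it alone uses memory 6×3=18. No mix of the others beats 6×24 = 144.

144 rps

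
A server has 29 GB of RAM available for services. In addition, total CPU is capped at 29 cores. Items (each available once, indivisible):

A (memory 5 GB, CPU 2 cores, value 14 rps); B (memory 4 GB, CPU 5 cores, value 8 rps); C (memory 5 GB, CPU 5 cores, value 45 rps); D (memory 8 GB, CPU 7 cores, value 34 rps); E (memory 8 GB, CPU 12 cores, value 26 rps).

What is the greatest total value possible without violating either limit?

Feasible sets respecting both limits:
- A+C+D+E: memory 26, CPU 26, value 119
- B+C+D+E: memory 25, CPU 29, value 113
- C+D+E: memory 21, CPU 24, value 105
- A+B+C+D: memory 22, CPU 19, value 101
Best: 119 rps.

119 rps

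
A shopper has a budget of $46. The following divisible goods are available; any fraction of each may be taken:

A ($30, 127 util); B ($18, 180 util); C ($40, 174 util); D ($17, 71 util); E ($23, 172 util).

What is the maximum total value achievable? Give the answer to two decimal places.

373.75

Take in order of value per unit:
- B (180/18 per unit): all 18 → value 180, running total 180.00
- E (172/23 per unit): all 23 → value 172, running total 352.00
- C (174/40 per unit): 5 of 40 → value 5×174/40 = 21.7500, running total 373.75
Total 373.75.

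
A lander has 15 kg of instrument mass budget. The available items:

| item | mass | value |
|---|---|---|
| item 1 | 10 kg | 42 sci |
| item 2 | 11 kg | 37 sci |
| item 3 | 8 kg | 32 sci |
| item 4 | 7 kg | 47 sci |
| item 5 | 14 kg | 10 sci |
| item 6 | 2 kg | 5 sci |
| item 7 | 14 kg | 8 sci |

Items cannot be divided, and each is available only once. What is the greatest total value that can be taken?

This is a 0/1 knapsack; check combinations near the capacity.
- item 3+item 4: mass 8+7=15, value 32+47=79
- item 4+item 6: mass 7+2=9, value 47+5=52
- item 4: mass 7, value 47
- item 1+item 6: mass 10+2=12, value 42+5=47
Best: 79 sci.

79 sci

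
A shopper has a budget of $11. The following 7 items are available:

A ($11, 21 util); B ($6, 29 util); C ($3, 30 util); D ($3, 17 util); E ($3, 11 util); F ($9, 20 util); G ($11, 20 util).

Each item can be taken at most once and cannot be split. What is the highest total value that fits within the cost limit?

59 util

This is a 0/1 knapsack; check combinations near the capacity.
- B+C: cost 6+3=9, value 29+30=59
- C+D+E: cost 3+3+3=9, value 30+17+11=58
- C+D: cost 3+3=6, value 30+17=47
Best: 59 util.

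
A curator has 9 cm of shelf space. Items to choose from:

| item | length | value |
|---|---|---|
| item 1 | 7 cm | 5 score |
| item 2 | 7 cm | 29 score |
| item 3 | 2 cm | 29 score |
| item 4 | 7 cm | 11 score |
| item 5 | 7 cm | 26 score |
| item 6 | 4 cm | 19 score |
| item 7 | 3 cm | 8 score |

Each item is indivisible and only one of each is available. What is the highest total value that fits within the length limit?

Check high-value combinations within 9 cm:
- item 2+item 3: length 7+2=9, value 29+29=58
- item 3+item 6+item 7: length 2+4+3=9, value 29+19+8=56
- item 3+item 5: length 2+7=9, value 29+26=55
Best: 58 score.

58 score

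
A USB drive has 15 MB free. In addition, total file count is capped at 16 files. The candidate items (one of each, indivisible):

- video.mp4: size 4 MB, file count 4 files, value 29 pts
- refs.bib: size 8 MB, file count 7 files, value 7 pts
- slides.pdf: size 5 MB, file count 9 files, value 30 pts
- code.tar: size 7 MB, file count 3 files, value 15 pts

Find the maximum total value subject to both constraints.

59 pts

Feasible sets respecting both limits:
- video.mp4+slides.pdf: size 9, file count 13, value 59
- slides.pdf+code.tar: size 12, file count 12, value 45
- video.mp4+code.tar: size 11, file count 7, value 44
- refs.bib+slides.pdf: size 13, file count 16, value 37
Best: 59 pts.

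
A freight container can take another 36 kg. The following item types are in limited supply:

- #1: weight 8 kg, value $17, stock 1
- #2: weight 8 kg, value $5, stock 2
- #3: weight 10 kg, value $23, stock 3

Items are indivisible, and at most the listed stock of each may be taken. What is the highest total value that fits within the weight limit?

$69

Top feasible selections:
- 3×#3: weight 30, value 69
- 1×#1 + 1×#2 + 2×#3: weight 36, value 68
- 1×#1 + 2×#3: weight 28, value 63
- 2×#2 + 2×#3: weight 36, value 56
Best: $69.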